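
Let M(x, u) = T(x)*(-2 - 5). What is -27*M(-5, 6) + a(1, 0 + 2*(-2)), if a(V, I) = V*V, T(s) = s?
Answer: -944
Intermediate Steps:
M(x, u) = -7*x (M(x, u) = x*(-2 - 5) = x*(-7) = -7*x)
a(V, I) = V²
-27*M(-5, 6) + a(1, 0 + 2*(-2)) = -(-189)*(-5) + 1² = -27*35 + 1 = -945 + 1 = -944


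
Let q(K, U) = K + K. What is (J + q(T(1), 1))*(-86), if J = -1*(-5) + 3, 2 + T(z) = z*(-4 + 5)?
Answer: -516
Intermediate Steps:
T(z) = -2 + z (T(z) = -2 + z*(-4 + 5) = -2 + z*1 = -2 + z)
q(K, U) = 2*K
J = 8 (J = 5 + 3 = 8)
(J + q(T(1), 1))*(-86) = (8 + 2*(-2 + 1))*(-86) = (8 + 2*(-1))*(-86) = (8 - 2)*(-86) = 6*(-86) = -516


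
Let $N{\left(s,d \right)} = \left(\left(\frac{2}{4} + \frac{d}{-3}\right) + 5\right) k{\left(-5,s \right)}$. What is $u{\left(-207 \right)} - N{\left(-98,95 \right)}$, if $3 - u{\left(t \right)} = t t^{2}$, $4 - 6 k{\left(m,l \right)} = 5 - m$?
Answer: $\frac{53218319}{6} \approx 8.8697 \cdot 10^{6}$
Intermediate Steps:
$k{\left(m,l \right)} = - \frac{1}{6} + \frac{m}{6}$ ($k{\left(m,l \right)} = \frac{2}{3} - \frac{5 - m}{6} = \frac{2}{3} + \left(- \frac{5}{6} + \frac{m}{6}\right) = - \frac{1}{6} + \frac{m}{6}$)
$N{\left(s,d \right)} = - \frac{11}{2} + \frac{d}{3}$ ($N{\left(s,d \right)} = \left(\left(\frac{2}{4} + \frac{d}{-3}\right) + 5\right) \left(- \frac{1}{6} + \frac{1}{6} \left(-5\right)\right) = \left(\left(2 \cdot \frac{1}{4} + d \left(- \frac{1}{3}\right)\right) + 5\right) \left(- \frac{1}{6} - \frac{5}{6}\right) = \left(\left(\frac{1}{2} - \frac{d}{3}\right) + 5\right) \left(-1\right) = \left(\frac{11}{2} - \frac{d}{3}\right) \left(-1\right) = - \frac{11}{2} + \frac{d}{3}$)
$u{\left(t \right)} = 3 - t^{3}$ ($u{\left(t \right)} = 3 - t t^{2} = 3 - t^{3}$)
$u{\left(-207 \right)} - N{\left(-98,95 \right)} = \left(3 - \left(-207\right)^{3}\right) - \left(- \frac{11}{2} + \frac{1}{3} \cdot 95\right) = \left(3 - -8869743\right) - \left(- \frac{11}{2} + \frac{95}{3}\right) = \left(3 + 8869743\right) - \frac{157}{6} = 8869746 - \frac{157}{6} = \frac{53218319}{6}$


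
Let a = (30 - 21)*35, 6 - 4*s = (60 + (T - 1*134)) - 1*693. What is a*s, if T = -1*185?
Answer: 150885/2 ≈ 75443.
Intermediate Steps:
T = -185
s = 479/2 (s = 3/2 - ((60 + (-185 - 1*134)) - 1*693)/4 = 3/2 - ((60 + (-185 - 134)) - 693)/4 = 3/2 - ((60 - 319) - 693)/4 = 3/2 - (-259 - 693)/4 = 3/2 - ¼*(-952) = 3/2 + 238 = 479/2 ≈ 239.50)
a = 315 (a = 9*35 = 315)
a*s = 315*(479/2) = 150885/2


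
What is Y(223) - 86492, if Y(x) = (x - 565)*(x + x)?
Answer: -239024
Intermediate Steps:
Y(x) = 2*x*(-565 + x) (Y(x) = (-565 + x)*(2*x) = 2*x*(-565 + x))
Y(223) - 86492 = 2*223*(-565 + 223) - 86492 = 2*223*(-342) - 86492 = -152532 - 86492 = -239024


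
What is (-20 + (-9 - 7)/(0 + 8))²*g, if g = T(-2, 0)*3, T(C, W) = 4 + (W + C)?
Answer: 2904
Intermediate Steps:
T(C, W) = 4 + C + W (T(C, W) = 4 + (C + W) = 4 + C + W)
g = 6 (g = (4 - 2 + 0)*3 = 2*3 = 6)
(-20 + (-9 - 7)/(0 + 8))²*g = (-20 + (-9 - 7)/(0 + 8))²*6 = (-20 - 16/8)²*6 = (-20 - 16*⅛)²*6 = (-20 - 2)²*6 = (-22)²*6 = 484*6 = 2904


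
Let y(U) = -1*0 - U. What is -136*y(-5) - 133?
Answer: -813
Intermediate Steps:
y(U) = -U (y(U) = 0 - U = -U)
-136*y(-5) - 133 = -(-136)*(-5) - 133 = -136*5 - 133 = -680 - 133 = -813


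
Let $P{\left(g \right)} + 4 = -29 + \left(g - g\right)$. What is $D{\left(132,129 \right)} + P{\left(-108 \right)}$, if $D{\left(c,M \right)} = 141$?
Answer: $108$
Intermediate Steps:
$P{\left(g \right)} = -33$ ($P{\left(g \right)} = -4 + \left(-29 + \left(g - g\right)\right) = -4 + \left(-29 + 0\right) = -4 - 29 = -33$)
$D{\left(132,129 \right)} + P{\left(-108 \right)} = 141 - 33 = 108$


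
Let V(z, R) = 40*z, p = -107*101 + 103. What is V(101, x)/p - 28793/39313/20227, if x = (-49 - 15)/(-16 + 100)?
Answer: -401606470789/1063956260238 ≈ -0.37747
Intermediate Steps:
x = -16/21 (x = -64/84 = -64*1/84 = -16/21 ≈ -0.76190)
p = -10704 (p = -10807 + 103 = -10704)
V(101, x)/p - 28793/39313/20227 = (40*101)/(-10704) - 28793/39313/20227 = 4040*(-1/10704) - 28793*1/39313*(1/20227) = -505/1338 - 28793/39313*1/20227 = -505/1338 - 28793/795184051 = -401606470789/1063956260238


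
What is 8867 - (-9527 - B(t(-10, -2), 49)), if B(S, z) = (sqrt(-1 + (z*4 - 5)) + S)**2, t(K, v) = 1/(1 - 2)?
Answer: 18585 - 2*sqrt(190) ≈ 18557.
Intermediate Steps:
t(K, v) = -1 (t(K, v) = 1/(-1) = -1)
B(S, z) = (S + sqrt(-6 + 4*z))**2 (B(S, z) = (sqrt(-1 + (4*z - 5)) + S)**2 = (sqrt(-1 + (-5 + 4*z)) + S)**2 = (sqrt(-6 + 4*z) + S)**2 = (S + sqrt(-6 + 4*z))**2)
8867 - (-9527 - B(t(-10, -2), 49)) = 8867 - (-9527 - (-1 + sqrt(2)*sqrt(-3 + 2*49))**2) = 8867 - (-9527 - (-1 + sqrt(2)*sqrt(-3 + 98))**2) = 8867 - (-9527 - (-1 + sqrt(2)*sqrt(95))**2) = 8867 - (-9527 - (-1 + sqrt(190))**2) = 8867 + (9527 + (-1 + sqrt(190))**2) = 18394 + (-1 + sqrt(190))**2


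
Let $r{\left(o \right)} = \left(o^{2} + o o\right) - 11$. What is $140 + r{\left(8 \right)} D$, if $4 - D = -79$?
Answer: $9851$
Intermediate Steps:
$D = 83$ ($D = 4 - -79 = 4 + 79 = 83$)
$r{\left(o \right)} = -11 + 2 o^{2}$ ($r{\left(o \right)} = \left(o^{2} + o^{2}\right) - 11 = 2 o^{2} - 11 = -11 + 2 o^{2}$)
$140 + r{\left(8 \right)} D = 140 + \left(-11 + 2 \cdot 8^{2}\right) 83 = 140 + \left(-11 + 2 \cdot 64\right) 83 = 140 + \left(-11 + 128\right) 83 = 140 + 117 \cdot 83 = 140 + 9711 = 9851$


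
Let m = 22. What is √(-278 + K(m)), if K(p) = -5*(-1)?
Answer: I*√273 ≈ 16.523*I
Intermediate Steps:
K(p) = 5
√(-278 + K(m)) = √(-278 + 5) = √(-273) = I*√273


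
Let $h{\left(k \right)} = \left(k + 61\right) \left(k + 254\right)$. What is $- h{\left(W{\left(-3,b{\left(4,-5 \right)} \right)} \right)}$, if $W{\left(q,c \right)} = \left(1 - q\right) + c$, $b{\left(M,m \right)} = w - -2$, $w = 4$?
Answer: $-18744$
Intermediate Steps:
$b{\left(M,m \right)} = 6$ ($b{\left(M,m \right)} = 4 - -2 = 4 + 2 = 6$)
$W{\left(q,c \right)} = 1 + c - q$
$h{\left(k \right)} = \left(61 + k\right) \left(254 + k\right)$
$- h{\left(W{\left(-3,b{\left(4,-5 \right)} \right)} \right)} = - (15494 + \left(1 + 6 - -3\right)^{2} + 315 \left(1 + 6 - -3\right)) = - (15494 + \left(1 + 6 + 3\right)^{2} + 315 \left(1 + 6 + 3\right)) = - (15494 + 10^{2} + 315 \cdot 10) = - (15494 + 100 + 3150) = \left(-1\right) 18744 = -18744$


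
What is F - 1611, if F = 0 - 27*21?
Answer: -2178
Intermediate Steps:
F = -567 (F = 0 - 567 = -567)
F - 1611 = -567 - 1611 = -2178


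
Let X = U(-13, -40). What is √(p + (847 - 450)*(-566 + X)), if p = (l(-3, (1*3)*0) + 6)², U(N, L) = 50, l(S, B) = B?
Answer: 4*I*√12801 ≈ 452.57*I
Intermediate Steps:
X = 50
p = 36 (p = ((1*3)*0 + 6)² = (3*0 + 6)² = (0 + 6)² = 6² = 36)
√(p + (847 - 450)*(-566 + X)) = √(36 + (847 - 450)*(-566 + 50)) = √(36 + 397*(-516)) = √(36 - 204852) = √(-204816) = 4*I*√12801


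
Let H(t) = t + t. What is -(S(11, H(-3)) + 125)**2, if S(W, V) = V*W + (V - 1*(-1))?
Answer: -2916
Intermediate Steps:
H(t) = 2*t
S(W, V) = 1 + V + V*W (S(W, V) = V*W + (V + 1) = V*W + (1 + V) = 1 + V + V*W)
-(S(11, H(-3)) + 125)**2 = -((1 + 2*(-3) + (2*(-3))*11) + 125)**2 = -((1 - 6 - 6*11) + 125)**2 = -((1 - 6 - 66) + 125)**2 = -(-71 + 125)**2 = -1*54**2 = -1*2916 = -2916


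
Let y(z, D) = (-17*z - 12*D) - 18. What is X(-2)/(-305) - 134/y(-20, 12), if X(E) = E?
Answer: -20257/27145 ≈ -0.74625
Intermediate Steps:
y(z, D) = -18 - 17*z - 12*D
X(-2)/(-305) - 134/y(-20, 12) = -2/(-305) - 134/(-18 - 17*(-20) - 12*12) = -2*(-1/305) - 134/(-18 + 340 - 144) = 2/305 - 134/178 = 2/305 - 134*1/178 = 2/305 - 67/89 = -20257/27145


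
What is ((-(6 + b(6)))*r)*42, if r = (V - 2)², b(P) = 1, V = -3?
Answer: -7350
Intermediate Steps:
r = 25 (r = (-3 - 2)² = (-5)² = 25)
((-(6 + b(6)))*r)*42 = (-(6 + 1)*25)*42 = (-1*7*25)*42 = -7*25*42 = -175*42 = -7350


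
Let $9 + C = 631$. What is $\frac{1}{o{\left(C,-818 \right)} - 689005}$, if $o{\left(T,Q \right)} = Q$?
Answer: $- \frac{1}{689823} \approx -1.4496 \cdot 10^{-6}$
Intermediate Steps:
$C = 622$ ($C = -9 + 631 = 622$)
$\frac{1}{o{\left(C,-818 \right)} - 689005} = \frac{1}{-818 - 689005} = \frac{1}{-689823} = - \frac{1}{689823}$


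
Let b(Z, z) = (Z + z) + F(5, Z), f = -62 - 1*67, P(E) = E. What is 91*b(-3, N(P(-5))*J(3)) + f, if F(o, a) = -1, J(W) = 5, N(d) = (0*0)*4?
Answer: -493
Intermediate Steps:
N(d) = 0 (N(d) = 0*4 = 0)
f = -129 (f = -62 - 67 = -129)
b(Z, z) = -1 + Z + z (b(Z, z) = (Z + z) - 1 = -1 + Z + z)
91*b(-3, N(P(-5))*J(3)) + f = 91*(-1 - 3 + 0*5) - 129 = 91*(-1 - 3 + 0) - 129 = 91*(-4) - 129 = -364 - 129 = -493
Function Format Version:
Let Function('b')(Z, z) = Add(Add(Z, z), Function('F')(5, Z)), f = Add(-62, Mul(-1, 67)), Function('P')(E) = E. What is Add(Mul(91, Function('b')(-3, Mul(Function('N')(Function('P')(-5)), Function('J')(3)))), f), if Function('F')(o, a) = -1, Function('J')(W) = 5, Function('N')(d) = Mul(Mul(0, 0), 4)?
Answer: -493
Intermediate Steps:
Function('N')(d) = 0 (Function('N')(d) = Mul(0, 4) = 0)
f = -129 (f = Add(-62, -67) = -129)
Function('b')(Z, z) = Add(-1, Z, z) (Function('b')(Z, z) = Add(Add(Z, z), -1) = Add(-1, Z, z))
Add(Mul(91, Function('b')(-3, Mul(Function('N')(Function('P')(-5)), Function('J')(3)))), f) = Add(Mul(91, Add(-1, -3, Mul(0, 5))), -129) = Add(Mul(91, Add(-1, -3, 0)), -129) = Add(Mul(91, -4), -129) = Add(-364, -129) = -493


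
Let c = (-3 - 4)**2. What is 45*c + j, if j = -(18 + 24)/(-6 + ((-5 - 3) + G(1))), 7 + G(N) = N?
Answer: 22071/10 ≈ 2207.1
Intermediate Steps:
G(N) = -7 + N
c = 49 (c = (-7)**2 = 49)
j = 21/10 (j = -(18 + 24)/(-6 + ((-5 - 3) + (-7 + 1))) = -42/(-6 + (-8 - 6)) = -42/(-6 - 14) = -42/(-20) = -42*(-1)/20 = -1*(-21/10) = 21/10 ≈ 2.1000)
45*c + j = 45*49 + 21/10 = 2205 + 21/10 = 22071/10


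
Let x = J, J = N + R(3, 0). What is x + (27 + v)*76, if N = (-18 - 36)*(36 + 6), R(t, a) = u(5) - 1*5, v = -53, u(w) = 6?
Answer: -4243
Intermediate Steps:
R(t, a) = 1 (R(t, a) = 6 - 1*5 = 6 - 5 = 1)
N = -2268 (N = -54*42 = -2268)
J = -2267 (J = -2268 + 1 = -2267)
x = -2267
x + (27 + v)*76 = -2267 + (27 - 53)*76 = -2267 - 26*76 = -2267 - 1976 = -4243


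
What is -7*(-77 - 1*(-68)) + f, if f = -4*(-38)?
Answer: 215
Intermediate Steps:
f = 152
-7*(-77 - 1*(-68)) + f = -7*(-77 - 1*(-68)) + 152 = -7*(-77 + 68) + 152 = -7*(-9) + 152 = 63 + 152 = 215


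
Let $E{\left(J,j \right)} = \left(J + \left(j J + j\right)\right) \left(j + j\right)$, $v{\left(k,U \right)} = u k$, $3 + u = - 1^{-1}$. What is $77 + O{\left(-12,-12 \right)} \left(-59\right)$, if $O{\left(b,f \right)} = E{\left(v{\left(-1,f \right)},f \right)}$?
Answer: $-79219$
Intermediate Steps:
$u = -4$ ($u = -3 - 1^{-1} = -3 - 1 = -4$)
$v{\left(k,U \right)} = - 4 k$
$E{\left(J,j \right)} = 2 j \left(J + j + J j\right)$ ($E{\left(J,j \right)} = \left(J + \left(J j + j\right)\right) 2 j = \left(J + \left(j + J j\right)\right) 2 j = \left(J + j + J j\right) 2 j = 2 j \left(J + j + J j\right)$)
$O{\left(b,f \right)} = 2 f \left(4 + 5 f\right)$ ($O{\left(b,f \right)} = 2 f \left(\left(-4\right) \left(-1\right) + f + \left(-4\right) \left(-1\right) f\right) = 2 f \left(4 + f + 4 f\right) = 2 f \left(4 + 5 f\right)$)
$77 + O{\left(-12,-12 \right)} \left(-59\right) = 77 + 2 \left(-12\right) \left(4 + 5 \left(-12\right)\right) \left(-59\right) = 77 + 2 \left(-12\right) \left(4 - 60\right) \left(-59\right) = 77 + 2 \left(-12\right) \left(-56\right) \left(-59\right) = 77 + 1344 \left(-59\right) = 77 - 79296 = -79219$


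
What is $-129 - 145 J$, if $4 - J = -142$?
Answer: $-21299$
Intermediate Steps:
$J = 146$ ($J = 4 - -142 = 4 + 142 = 146$)
$-129 - 145 J = -129 - 21170 = -21299$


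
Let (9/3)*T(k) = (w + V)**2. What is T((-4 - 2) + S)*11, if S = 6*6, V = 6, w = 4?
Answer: 1100/3 ≈ 366.67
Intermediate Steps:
S = 36
T(k) = 100/3 (T(k) = (4 + 6)**2/3 = (1/3)*10**2 = (1/3)*100 = 100/3)
T((-4 - 2) + S)*11 = (100/3)*11 = 1100/3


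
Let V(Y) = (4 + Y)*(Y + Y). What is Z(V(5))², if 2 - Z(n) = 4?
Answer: 4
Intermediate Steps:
V(Y) = 2*Y*(4 + Y) (V(Y) = (4 + Y)*(2*Y) = 2*Y*(4 + Y))
Z(n) = -2 (Z(n) = 2 - 1*4 = 2 - 4 = -2)
Z(V(5))² = (-2)² = 4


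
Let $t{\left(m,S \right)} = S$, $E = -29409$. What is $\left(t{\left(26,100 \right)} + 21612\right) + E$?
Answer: $-7697$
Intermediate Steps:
$\left(t{\left(26,100 \right)} + 21612\right) + E = \left(100 + 21612\right) - 29409 = 21712 - 29409 = -7697$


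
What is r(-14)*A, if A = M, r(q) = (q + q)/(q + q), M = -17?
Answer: -17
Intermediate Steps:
r(q) = 1 (r(q) = (2*q)/((2*q)) = (2*q)*(1/(2*q)) = 1)
A = -17
r(-14)*A = 1*(-17) = -17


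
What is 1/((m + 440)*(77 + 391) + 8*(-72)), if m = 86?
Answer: 1/245592 ≈ 4.0718e-6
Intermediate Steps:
1/((m + 440)*(77 + 391) + 8*(-72)) = 1/((86 + 440)*(77 + 391) + 8*(-72)) = 1/(526*468 - 576) = 1/(246168 - 576) = 1/245592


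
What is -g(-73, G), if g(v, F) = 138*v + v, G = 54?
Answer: 10147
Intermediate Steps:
g(v, F) = 139*v
-g(-73, G) = -139*(-73) = -1*(-10147) = 10147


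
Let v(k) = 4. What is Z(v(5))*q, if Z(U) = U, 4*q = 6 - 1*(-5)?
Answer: 11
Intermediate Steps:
q = 11/4 (q = (6 - 1*(-5))/4 = (6 + 5)/4 = (¼)*11 = 11/4 ≈ 2.7500)
Z(v(5))*q = 4*(11/4) = 11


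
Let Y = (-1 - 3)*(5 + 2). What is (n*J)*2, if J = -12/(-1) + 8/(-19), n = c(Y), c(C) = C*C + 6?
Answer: 347600/19 ≈ 18295.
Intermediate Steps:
Y = -28 (Y = -4*7 = -28)
c(C) = 6 + C² (c(C) = C² + 6 = 6 + C²)
n = 790 (n = 6 + (-28)² = 6 + 784 = 790)
J = 220/19 (J = -12*(-1) + 8*(-1/19) = 12 - 8/19 = 220/19 ≈ 11.579)
(n*J)*2 = (790*(220/19))*2 = (173800/19)*2 = 347600/19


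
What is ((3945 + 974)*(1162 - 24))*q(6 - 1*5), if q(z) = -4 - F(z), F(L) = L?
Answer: -27989110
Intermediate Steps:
q(z) = -4 - z
((3945 + 974)*(1162 - 24))*q(6 - 1*5) = ((3945 + 974)*(1162 - 24))*(-4 - (6 - 1*5)) = (4919*1138)*(-4 - (6 - 5)) = 5597822*(-4 - 1*1) = 5597822*(-4 - 1) = 5597822*(-5) = -27989110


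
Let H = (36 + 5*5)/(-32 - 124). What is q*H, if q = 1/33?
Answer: -61/5148 ≈ -0.011849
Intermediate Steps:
q = 1/33 ≈ 0.030303
H = -61/156 (H = (36 + 25)/(-156) = 61*(-1/156) = -61/156 ≈ -0.39103)
q*H = (1/33)*(-61/156) = -61/5148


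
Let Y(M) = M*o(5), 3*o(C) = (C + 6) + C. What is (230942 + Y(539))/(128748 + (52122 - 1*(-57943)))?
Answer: 701450/716439 ≈ 0.97908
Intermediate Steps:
o(C) = 2 + 2*C/3 (o(C) = ((C + 6) + C)/3 = ((6 + C) + C)/3 = (6 + 2*C)/3 = 2 + 2*C/3)
Y(M) = 16*M/3 (Y(M) = M*(2 + (2/3)*5) = M*(2 + 10/3) = M*(16/3) = 16*M/3)
(230942 + Y(539))/(128748 + (52122 - 1*(-57943))) = (230942 + (16/3)*539)/(128748 + (52122 - 1*(-57943))) = (230942 + 8624/3)/(128748 + (52122 + 57943)) = 701450/(3*(128748 + 110065)) = (701450/3)/238813 = (701450/3)*(1/238813) = 701450/716439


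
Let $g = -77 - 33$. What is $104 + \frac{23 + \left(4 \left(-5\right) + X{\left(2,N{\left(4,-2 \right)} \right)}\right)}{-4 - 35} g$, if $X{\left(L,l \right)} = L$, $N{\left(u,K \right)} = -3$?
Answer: $\frac{4606}{39} \approx 118.1$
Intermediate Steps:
$g = -110$
$104 + \frac{23 + \left(4 \left(-5\right) + X{\left(2,N{\left(4,-2 \right)} \right)}\right)}{-4 - 35} g = 104 + \frac{23 + \left(4 \left(-5\right) + 2\right)}{-4 - 35} \left(-110\right) = 104 + \frac{23 + \left(-20 + 2\right)}{-39} \left(-110\right) = 104 + \left(23 - 18\right) \left(- \frac{1}{39}\right) \left(-110\right) = 104 + 5 \left(- \frac{1}{39}\right) \left(-110\right) = 104 - - \frac{550}{39} = 104 + \frac{550}{39} = \frac{4606}{39}$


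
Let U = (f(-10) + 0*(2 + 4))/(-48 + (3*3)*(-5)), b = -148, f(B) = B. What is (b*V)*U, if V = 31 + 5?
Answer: -17760/31 ≈ -572.90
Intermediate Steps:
V = 36
U = 10/93 (U = (-10 + 0*(2 + 4))/(-48 + (3*3)*(-5)) = (-10 + 0*6)/(-48 + 9*(-5)) = (-10 + 0)/(-48 - 45) = -10/(-93) = -10*(-1/93) = 10/93 ≈ 0.10753)
(b*V)*U = -148*36*(10/93) = -5328*10/93 = -17760/31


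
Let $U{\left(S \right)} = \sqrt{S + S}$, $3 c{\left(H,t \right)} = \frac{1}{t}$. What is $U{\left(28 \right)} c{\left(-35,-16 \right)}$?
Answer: $- \frac{\sqrt{14}}{24} \approx -0.1559$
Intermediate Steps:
$c{\left(H,t \right)} = \frac{1}{3 t}$
$U{\left(S \right)} = \sqrt{2} \sqrt{S}$ ($U{\left(S \right)} = \sqrt{2 S} = \sqrt{2} \sqrt{S}$)
$U{\left(28 \right)} c{\left(-35,-16 \right)} = \sqrt{2} \sqrt{28} \frac{1}{3 \left(-16\right)} = \sqrt{2} \cdot 2 \sqrt{7} \cdot \frac{1}{3} \left(- \frac{1}{16}\right) = 2 \sqrt{14} \left(- \frac{1}{48}\right) = - \frac{\sqrt{14}}{24}$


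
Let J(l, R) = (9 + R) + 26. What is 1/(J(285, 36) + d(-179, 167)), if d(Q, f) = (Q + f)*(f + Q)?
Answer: 1/215 ≈ 0.0046512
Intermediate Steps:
J(l, R) = 35 + R
d(Q, f) = (Q + f)**2 (d(Q, f) = (Q + f)*(Q + f) = (Q + f)**2)
1/(J(285, 36) + d(-179, 167)) = 1/((35 + 36) + (-179 + 167)**2) = 1/(71 + (-12)**2) = 1/(71 + 144) = 1/215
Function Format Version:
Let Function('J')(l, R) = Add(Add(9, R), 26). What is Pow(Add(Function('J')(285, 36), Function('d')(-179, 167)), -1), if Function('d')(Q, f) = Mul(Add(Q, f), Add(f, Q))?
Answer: Rational(1, 215) ≈ 0.0046512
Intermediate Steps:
Function('J')(l, R) = Add(35, R)
Function('d')(Q, f) = Pow(Add(Q, f), 2) (Function('d')(Q, f) = Mul(Add(Q, f), Add(Q, f)) = Pow(Add(Q, f), 2))
Pow(Add(Function('J')(285, 36), Function('d')(-179, 167)), -1) = Pow(Add(Add(35, 36), Pow(Add(-179, 167), 2)), -1) = Pow(Add(71, Pow(-12, 2)), -1) = Pow(Add(71, 144), -1) = Pow(215, -1) = Rational(1, 215)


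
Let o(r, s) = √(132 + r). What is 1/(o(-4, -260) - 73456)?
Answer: -4591/337236488 - √2/674472976 ≈ -1.3616e-5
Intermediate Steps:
1/(o(-4, -260) - 73456) = 1/(√(132 - 4) - 73456) = 1/(√128 - 73456) = 1/(8*√2 - 73456) = 1/(-73456 + 8*√2)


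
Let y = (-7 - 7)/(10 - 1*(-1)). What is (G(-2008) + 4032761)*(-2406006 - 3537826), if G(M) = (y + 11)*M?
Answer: -262393524713480/11 ≈ -2.3854e+13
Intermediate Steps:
y = -14/11 (y = -14/(10 + 1) = -14/11 ≈ -1.2727)
G(M) = 107*M/11 (G(M) = (-14/11 + 11)*M = 107*M/11)
(G(-2008) + 4032761)*(-2406006 - 3537826) = ((107/11)*(-2008) + 4032761)*(-2406006 - 3537826) = (-214856/11 + 4032761)*(-5943832) = (44145515/11)*(-5943832) = -262393524713480/11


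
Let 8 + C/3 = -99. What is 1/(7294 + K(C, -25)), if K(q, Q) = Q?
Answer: 1/7269 ≈ 0.00013757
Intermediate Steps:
C = -321 (C = -24 + 3*(-99) = -24 - 297 = -321)
1/(7294 + K(C, -25)) = 1/(7294 - 25) = 1/7269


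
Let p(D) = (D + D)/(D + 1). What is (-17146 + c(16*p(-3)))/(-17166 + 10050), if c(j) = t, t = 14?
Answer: 4283/1779 ≈ 2.4075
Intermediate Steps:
p(D) = 2*D/(1 + D) (p(D) = (2*D)/(1 + D) = 2*D/(1 + D))
c(j) = 14
(-17146 + c(16*p(-3)))/(-17166 + 10050) = (-17146 + 14)/(-17166 + 10050) = -17132/(-7116) = -17132*(-1/7116) = 4283/1779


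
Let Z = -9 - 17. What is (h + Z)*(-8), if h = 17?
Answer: 72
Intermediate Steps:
Z = -26
(h + Z)*(-8) = (17 - 26)*(-8) = -9*(-8) = 72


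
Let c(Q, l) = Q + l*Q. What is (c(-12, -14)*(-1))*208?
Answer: -32448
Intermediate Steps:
c(Q, l) = Q + Q*l
(c(-12, -14)*(-1))*208 = (-12*(1 - 14)*(-1))*208 = (-12*(-13)*(-1))*208 = (156*(-1))*208 = -156*208 = -32448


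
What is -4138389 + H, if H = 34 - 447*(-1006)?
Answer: -3688673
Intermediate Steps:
H = 449716 (H = 34 + 449682 = 449716)
-4138389 + H = -4138389 + 449716 = -3688673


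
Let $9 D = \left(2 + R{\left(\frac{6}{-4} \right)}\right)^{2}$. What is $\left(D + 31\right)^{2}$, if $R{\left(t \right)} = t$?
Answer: $\frac{1247689}{1296} \approx 962.72$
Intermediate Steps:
$D = \frac{1}{36}$ ($D = \frac{\left(2 + \frac{6}{-4}\right)^{2}}{9} = \frac{\left(2 + 6 \left(- \frac{1}{4}\right)\right)^{2}}{9} = \frac{\left(2 - \frac{3}{2}\right)^{2}}{9} = \frac{1}{9 \cdot 4} = \frac{1}{9} \cdot \frac{1}{4} = \frac{1}{36} \approx 0.027778$)
$\left(D + 31\right)^{2} = \left(\frac{1}{36} + 31\right)^{2} = \left(\frac{1117}{36}\right)^{2} = \frac{1247689}{1296}$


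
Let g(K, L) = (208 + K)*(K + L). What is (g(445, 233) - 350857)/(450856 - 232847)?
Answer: 91877/218009 ≈ 0.42144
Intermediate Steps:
(g(445, 233) - 350857)/(450856 - 232847) = ((445**2 + 208*445 + 208*233 + 445*233) - 350857)/(450856 - 232847) = ((198025 + 92560 + 48464 + 103685) - 350857)/218009 = (442734 - 350857)*(1/218009) = 91877*(1/218009) = 91877/218009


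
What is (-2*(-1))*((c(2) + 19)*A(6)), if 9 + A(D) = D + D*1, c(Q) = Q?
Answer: 126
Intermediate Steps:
A(D) = -9 + 2*D (A(D) = -9 + (D + D*1) = -9 + (D + D) = -9 + 2*D)
(-2*(-1))*((c(2) + 19)*A(6)) = (-2*(-1))*((2 + 19)*(-9 + 2*6)) = 2*(21*(-9 + 12)) = 2*(21*3) = 2*63 = 126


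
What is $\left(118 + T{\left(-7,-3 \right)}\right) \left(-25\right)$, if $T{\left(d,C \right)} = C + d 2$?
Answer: $-2525$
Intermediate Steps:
$T{\left(d,C \right)} = C + 2 d$
$\left(118 + T{\left(-7,-3 \right)}\right) \left(-25\right) = \left(118 + \left(-3 + 2 \left(-7\right)\right)\right) \left(-25\right) = \left(118 - 17\right) \left(-25\right) = 101 \left(-25\right) = -2525$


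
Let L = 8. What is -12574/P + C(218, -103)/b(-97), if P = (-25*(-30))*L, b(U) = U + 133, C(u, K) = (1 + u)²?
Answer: 3990463/3000 ≈ 1330.2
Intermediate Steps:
b(U) = 133 + U
P = 6000 (P = -25*(-30)*8 = 750*8 = 6000)
-12574/P + C(218, -103)/b(-97) = -12574/6000 + (1 + 218)²/(133 - 97) = -12574*1/6000 + 219²/36 = -6287/3000 + 47961*(1/36) = -6287/3000 + 5329/4 = 3990463/3000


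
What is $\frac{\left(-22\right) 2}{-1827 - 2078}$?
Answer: $\frac{4}{355} \approx 0.011268$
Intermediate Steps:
$\frac{\left(-22\right) 2}{-1827 - 2078} = \frac{1}{-3905} \left(-44\right) = \left(- \frac{1}{3905}\right) \left(-44\right) = \frac{4}{355}$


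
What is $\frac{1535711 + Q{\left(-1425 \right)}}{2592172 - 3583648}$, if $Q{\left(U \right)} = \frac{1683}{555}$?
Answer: $- \frac{71026774}{45855765} \approx -1.5489$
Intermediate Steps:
$Q{\left(U \right)} = \frac{561}{185}$ ($Q{\left(U \right)} = 1683 \cdot \frac{1}{555} = \frac{561}{185}$)
$\frac{1535711 + Q{\left(-1425 \right)}}{2592172 - 3583648} = \frac{1535711 + \frac{561}{185}}{2592172 - 3583648} = \frac{284107096}{185 \left(-991476\right)} = \frac{284107096}{185} \left(- \frac{1}{991476}\right) = - \frac{71026774}{45855765}$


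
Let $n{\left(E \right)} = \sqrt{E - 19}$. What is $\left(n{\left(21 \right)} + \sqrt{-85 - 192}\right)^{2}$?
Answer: $-275 + 2 i \sqrt{554} \approx -275.0 + 47.074 i$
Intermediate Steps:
$n{\left(E \right)} = \sqrt{-19 + E}$
$\left(n{\left(21 \right)} + \sqrt{-85 - 192}\right)^{2} = \left(\sqrt{-19 + 21} + \sqrt{-85 - 192}\right)^{2} = \left(\sqrt{2} + \sqrt{-277}\right)^{2} = \left(\sqrt{2} + i \sqrt{277}\right)^{2}$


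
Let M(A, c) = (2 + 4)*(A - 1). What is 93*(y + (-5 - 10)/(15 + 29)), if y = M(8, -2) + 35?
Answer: 313689/44 ≈ 7129.3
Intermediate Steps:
M(A, c) = -6 + 6*A (M(A, c) = 6*(-1 + A) = -6 + 6*A)
y = 77 (y = (-6 + 6*8) + 35 = (-6 + 48) + 35 = 42 + 35 = 77)
93*(y + (-5 - 10)/(15 + 29)) = 93*(77 + (-5 - 10)/(15 + 29)) = 93*(77 - 15/44) = 93*(3373/44) = 313689/44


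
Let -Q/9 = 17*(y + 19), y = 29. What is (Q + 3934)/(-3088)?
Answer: 1705/1544 ≈ 1.1043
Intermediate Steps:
Q = -7344 (Q = -153*(29 + 19) = -153*48 = -9*816 = -7344)
(Q + 3934)/(-3088) = (-7344 + 3934)/(-3088) = -3410*(-1/3088) = 1705/1544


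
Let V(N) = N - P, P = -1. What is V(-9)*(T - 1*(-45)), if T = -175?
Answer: 1040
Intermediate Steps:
V(N) = 1 + N (V(N) = N - 1*(-1) = N + 1 = 1 + N)
V(-9)*(T - 1*(-45)) = (1 - 9)*(-175 - 1*(-45)) = -8*(-175 + 45) = -8*(-130) = 1040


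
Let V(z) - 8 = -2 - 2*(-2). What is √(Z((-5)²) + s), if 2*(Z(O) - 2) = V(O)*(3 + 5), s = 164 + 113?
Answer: √319 ≈ 17.861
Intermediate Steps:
V(z) = 10 (V(z) = 8 + (-2 - 2*(-2)) = 8 + (-2 + 4) = 8 + 2 = 10)
s = 277
Z(O) = 42 (Z(O) = 2 + (10*(3 + 5))/2 = 2 + (10*8)/2 = 2 + (½)*80 = 2 + 40 = 42)
√(Z((-5)²) + s) = √(42 + 277) = √319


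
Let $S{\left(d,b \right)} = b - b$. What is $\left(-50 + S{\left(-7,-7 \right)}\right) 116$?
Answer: $-5800$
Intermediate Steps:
$S{\left(d,b \right)} = 0$
$\left(-50 + S{\left(-7,-7 \right)}\right) 116 = \left(-50 + 0\right) 116 = \left(-50\right) 116 = -5800$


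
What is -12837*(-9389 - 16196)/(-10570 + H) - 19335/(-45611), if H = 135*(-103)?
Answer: -272359261254/20296895 ≈ -13419.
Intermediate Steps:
H = -13905
-12837*(-9389 - 16196)/(-10570 + H) - 19335/(-45611) = -12837*(-9389 - 16196)/(-10570 - 13905) - 19335/(-45611) = -12837/((-24475/(-25585))) - 19335*(-1/45611) = -12837/((-24475*(-1/25585))) + 19335/45611 = -12837/4895/5117 + 19335/45611 = -12837*5117/4895 + 19335/45611 = -5971539/445 + 19335/45611 = -272359261254/20296895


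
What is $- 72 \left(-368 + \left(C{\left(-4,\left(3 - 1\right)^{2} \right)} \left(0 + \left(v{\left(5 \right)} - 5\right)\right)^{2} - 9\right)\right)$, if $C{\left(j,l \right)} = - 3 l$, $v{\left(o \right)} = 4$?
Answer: $28008$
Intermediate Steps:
$- 72 \left(-368 + \left(C{\left(-4,\left(3 - 1\right)^{2} \right)} \left(0 + \left(v{\left(5 \right)} - 5\right)\right)^{2} - 9\right)\right) = - 72 \left(-368 + \left(- 3 \left(3 - 1\right)^{2} \left(0 + \left(4 - 5\right)\right)^{2} - 9\right)\right) = - 72 \left(-368 + \left(- 3 \cdot 2^{2} \left(0 + \left(4 - 5\right)\right)^{2} - 9\right)\right) = - 72 \left(-368 + \left(\left(-3\right) 4 \left(0 - 1\right)^{2} - 9\right)\right) = - 72 \left(-368 - \left(9 + 12 \left(-1\right)^{2}\right)\right) = - 72 \left(-368 - 21\right) = \left(-72\right) \left(-389\right) = 28008$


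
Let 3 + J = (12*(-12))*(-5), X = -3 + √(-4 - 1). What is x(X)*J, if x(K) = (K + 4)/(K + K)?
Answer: 717*(√5 - I)/(2*(√5 + 3*I)) ≈ 51.214 - 229.04*I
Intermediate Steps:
X = -3 + I*√5 (X = -3 + √(-5) = -3 + I*√5 ≈ -3.0 + 2.2361*I)
J = 717 (J = -3 + (12*(-12))*(-5) = -3 - 144*(-5) = -3 + 720 = 717)
x(K) = (4 + K)/(2*K) (x(K) = (4 + K)/((2*K)) = (4 + K)*(1/(2*K)) = (4 + K)/(2*K))
x(X)*J = ((4 + (-3 + I*√5))/(2*(-3 + I*√5)))*717 = ((1 + I*√5)/(2*(-3 + I*√5)))*717 = 717*(1 + I*√5)/(2*(-3 + I*√5))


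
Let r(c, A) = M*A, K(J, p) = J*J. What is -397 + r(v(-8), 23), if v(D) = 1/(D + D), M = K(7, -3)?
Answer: 730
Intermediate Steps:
K(J, p) = J²
M = 49 (M = 7² = 49)
v(D) = 1/(2*D)
r(c, A) = 49*A
-397 + r(v(-8), 23) = -397 + 49*23 = -397 + 1127 = 730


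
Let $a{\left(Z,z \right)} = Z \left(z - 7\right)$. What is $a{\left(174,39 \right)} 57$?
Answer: $317376$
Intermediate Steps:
$a{\left(Z,z \right)} = Z \left(-7 + z\right)$
$a{\left(174,39 \right)} 57 = 174 \left(-7 + 39\right) 57 = 174 \cdot 32 \cdot 57 = 5568 \cdot 57 = 317376$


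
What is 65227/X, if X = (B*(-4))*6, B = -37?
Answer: 65227/888 ≈ 73.454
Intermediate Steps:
X = 888 (X = -37*(-4)*6 = 148*6 = 888)
65227/X = 65227/888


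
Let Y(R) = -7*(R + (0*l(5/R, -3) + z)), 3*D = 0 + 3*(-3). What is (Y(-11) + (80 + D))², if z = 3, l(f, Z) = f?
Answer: 17689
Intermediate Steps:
D = -3 (D = (0 + 3*(-3))/3 = (0 - 9)/3 = (⅓)*(-9) = -3)
Y(R) = -21 - 7*R (Y(R) = -7*(R + (0*(5/R) + 3)) = -7*(R + (0 + 3)) = -7*(R + 3) = -7*(3 + R) = -21 - 7*R)
(Y(-11) + (80 + D))² = ((-21 - 7*(-11)) + (80 - 3))² = ((-21 + 77) + 77)² = (56 + 77)² = 133² = 17689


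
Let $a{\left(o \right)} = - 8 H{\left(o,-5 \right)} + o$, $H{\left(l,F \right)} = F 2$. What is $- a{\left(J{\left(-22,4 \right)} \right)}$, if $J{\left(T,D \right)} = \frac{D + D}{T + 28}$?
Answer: $- \frac{244}{3} \approx -81.333$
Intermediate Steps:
$H{\left(l,F \right)} = 2 F$
$J{\left(T,D \right)} = \frac{2 D}{28 + T}$
$a{\left(o \right)} = 80 + o$ ($a{\left(o \right)} = - 8 \cdot 2 \left(-5\right) + o = \left(-8\right) \left(-10\right) + o = 80 + o$)
$- a{\left(J{\left(-22,4 \right)} \right)} = - (80 + 2 \cdot 4 \frac{1}{28 - 22}) = - (80 + 2 \cdot 4 \cdot \frac{1}{6}) = - (80 + \frac{4}{3}) = \left(-1\right) \frac{244}{3} = - \frac{244}{3}$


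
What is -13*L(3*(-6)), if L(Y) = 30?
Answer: -390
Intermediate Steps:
-13*L(3*(-6)) = -13*30 = -390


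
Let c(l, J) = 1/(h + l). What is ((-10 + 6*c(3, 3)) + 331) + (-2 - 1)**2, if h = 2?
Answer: 1656/5 ≈ 331.20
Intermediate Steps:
c(l, J) = 1/(2 + l)
((-10 + 6*c(3, 3)) + 331) + (-2 - 1)**2 = ((-10 + 6/(2 + 3)) + 331) + (-2 - 1)**2 = ((-10 + 6/5) + 331) + (-3)**2 = ((-10 + 6*(1/5)) + 331) + 9 = ((-10 + 6/5) + 331) + 9 = (-44/5 + 331) + 9 = 1611/5 + 9 = 1656/5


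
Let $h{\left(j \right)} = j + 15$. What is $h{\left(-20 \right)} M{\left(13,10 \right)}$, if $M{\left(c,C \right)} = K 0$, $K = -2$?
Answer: $0$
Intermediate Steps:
$h{\left(j \right)} = 15 + j$
$M{\left(c,C \right)} = 0$ ($M{\left(c,C \right)} = \left(-2\right) 0 = 0$)
$h{\left(-20 \right)} M{\left(13,10 \right)} = \left(15 - 20\right) 0 = \left(-5\right) 0 = 0$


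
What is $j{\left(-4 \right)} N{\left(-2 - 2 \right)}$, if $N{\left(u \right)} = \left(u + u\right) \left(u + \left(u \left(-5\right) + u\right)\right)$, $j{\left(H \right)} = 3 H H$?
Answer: $-4608$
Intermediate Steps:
$j{\left(H \right)} = 3 H^{2}$
$N{\left(u \right)} = - 6 u^{2}$ ($N{\left(u \right)} = 2 u \left(u + \left(- 5 u + u\right)\right) = 2 u \left(u - 4 u\right) = 2 u \left(- 3 u\right) = - 6 u^{2}$)
$j{\left(-4 \right)} N{\left(-2 - 2 \right)} = 3 \left(-4\right)^{2} \left(- 6 \left(-2 - 2\right)^{2}\right) = 3 \cdot 16 \left(- 6 \left(-4\right)^{2}\right) = 48 \left(\left(-6\right) 16\right) = 48 \left(-96\right) = -4608$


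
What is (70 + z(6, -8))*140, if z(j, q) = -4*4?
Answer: 7560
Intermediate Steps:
z(j, q) = -16
(70 + z(6, -8))*140 = (70 - 16)*140 = 54*140 = 7560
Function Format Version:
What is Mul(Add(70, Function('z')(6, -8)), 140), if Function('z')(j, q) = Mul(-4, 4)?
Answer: 7560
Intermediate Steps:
Function('z')(j, q) = -16
Mul(Add(70, Function('z')(6, -8)), 140) = Mul(Add(70, -16), 140) = Mul(54, 140) = 7560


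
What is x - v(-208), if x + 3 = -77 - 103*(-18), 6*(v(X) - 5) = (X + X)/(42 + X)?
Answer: 440377/249 ≈ 1768.6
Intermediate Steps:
v(X) = 5 + X/(3*(42 + X)) (v(X) = 5 + ((X + X)/(42 + X))/6 = 5 + ((2*X)/(42 + X))/6 = 5 + (2*X/(42 + X))/6 = 5 + X/(3*(42 + X)))
x = 1774 (x = -3 + (-77 - 103*(-18)) = -3 + (-77 + 1854) = -3 + 1777 = 1774)
x - v(-208) = 1774 - 2*(315 + 8*(-208))/(3*(42 - 208)) = 1774 - 2*(315 - 1664)/(3*(-166)) = 1774 - 2*(-1)*(-1349)/(3*166) = 1774 - 1*1349/249 = 1774 - 1349/249 = 440377/249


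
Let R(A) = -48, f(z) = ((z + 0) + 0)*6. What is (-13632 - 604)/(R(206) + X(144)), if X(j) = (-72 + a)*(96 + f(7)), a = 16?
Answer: 3559/1944 ≈ 1.8308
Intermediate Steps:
f(z) = 6*z (f(z) = (z + 0)*6 = z*6 = 6*z)
X(j) = -7728 (X(j) = (-72 + 16)*(96 + 6*7) = -56*(96 + 42) = -56*138 = -7728)
(-13632 - 604)/(R(206) + X(144)) = (-13632 - 604)/(-48 - 7728) = -14236/(-7776) = -14236*(-1/7776) = 3559/1944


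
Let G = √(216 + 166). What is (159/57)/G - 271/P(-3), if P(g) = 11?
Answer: -271/11 + 53*√382/7258 ≈ -24.494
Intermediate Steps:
G = √382 ≈ 19.545
(159/57)/G - 271/P(-3) = (159/57)/(√382) - 271/11 = (159*(1/57))*(√382/382) - 271*1/11 = 53*(√382/382)/19 - 271/11 = 53*√382/7258 - 271/11 = -271/11 + 53*√382/7258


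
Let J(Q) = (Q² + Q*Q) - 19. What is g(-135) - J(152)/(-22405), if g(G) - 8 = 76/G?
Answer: 5746027/604935 ≈ 9.4986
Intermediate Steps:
g(G) = 8 + 76/G
J(Q) = -19 + 2*Q² (J(Q) = (Q² + Q²) - 19 = 2*Q² - 19 = -19 + 2*Q²)
g(-135) - J(152)/(-22405) = (8 + 76/(-135)) - (-19 + 2*152²)/(-22405) = (8 + 76*(-1/135)) - (-19 + 2*23104)*(-1)/22405 = (8 - 76/135) - (-19 + 46208)*(-1)/22405 = 1004/135 - 46189*(-1)/22405 = 1004/135 - 1*(-46189/22405) = 1004/135 + 46189/22405 = 5746027/604935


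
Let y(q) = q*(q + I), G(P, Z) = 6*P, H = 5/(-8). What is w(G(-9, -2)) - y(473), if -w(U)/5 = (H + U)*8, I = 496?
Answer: -456152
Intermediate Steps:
H = -5/8 (H = 5*(-⅛) = -5/8 ≈ -0.62500)
w(U) = 25 - 40*U (w(U) = -5*(-5/8 + U)*8 = -5*(-5 + 8*U) = 25 - 40*U)
y(q) = q*(496 + q) (y(q) = q*(q + 496) = q*(496 + q))
w(G(-9, -2)) - y(473) = (25 - 240*(-9)) - 473*(496 + 473) = (25 - 40*(-54)) - 473*969 = (25 + 2160) - 1*458337 = 2185 - 458337 = -456152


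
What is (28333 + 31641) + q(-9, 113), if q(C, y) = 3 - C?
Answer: 59986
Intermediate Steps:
(28333 + 31641) + q(-9, 113) = (28333 + 31641) + (3 - 1*(-9)) = 59974 + (3 + 9) = 59974 + 12 = 59986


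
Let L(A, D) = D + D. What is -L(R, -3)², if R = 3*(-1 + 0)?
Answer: -36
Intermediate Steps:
R = -3 (R = 3*(-1) = -3)
L(A, D) = 2*D
-L(R, -3)² = -(2*(-3))² = -1*(-6)² = -1*36 = -36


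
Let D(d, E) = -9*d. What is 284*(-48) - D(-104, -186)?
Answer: -14568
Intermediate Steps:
284*(-48) - D(-104, -186) = 284*(-48) - (-9)*(-104) = -13632 - 1*936 = -13632 - 936 = -14568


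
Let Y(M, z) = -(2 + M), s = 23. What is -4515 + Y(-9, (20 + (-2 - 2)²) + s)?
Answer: -4508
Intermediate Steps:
Y(M, z) = -2 - M
-4515 + Y(-9, (20 + (-2 - 2)²) + s) = -4515 + (-2 - 1*(-9)) = -4515 + (-2 + 9) = -4515 + 7 = -4508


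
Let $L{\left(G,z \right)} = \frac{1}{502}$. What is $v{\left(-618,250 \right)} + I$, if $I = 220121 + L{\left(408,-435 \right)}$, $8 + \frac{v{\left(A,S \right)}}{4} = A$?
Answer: $\frac{109243735}{502} \approx 2.1762 \cdot 10^{5}$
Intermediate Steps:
$L{\left(G,z \right)} = \frac{1}{502}$
$v{\left(A,S \right)} = -32 + 4 A$
$I = \frac{110500743}{502}$ ($I = 220121 + \frac{1}{502} = \frac{110500743}{502} \approx 2.2012 \cdot 10^{5}$)
$v{\left(-618,250 \right)} + I = \left(-32 + 4 \left(-618\right)\right) + \frac{110500743}{502} = \left(-32 - 2472\right) + \frac{110500743}{502} = -2504 + \frac{110500743}{502} = \frac{109243735}{502}$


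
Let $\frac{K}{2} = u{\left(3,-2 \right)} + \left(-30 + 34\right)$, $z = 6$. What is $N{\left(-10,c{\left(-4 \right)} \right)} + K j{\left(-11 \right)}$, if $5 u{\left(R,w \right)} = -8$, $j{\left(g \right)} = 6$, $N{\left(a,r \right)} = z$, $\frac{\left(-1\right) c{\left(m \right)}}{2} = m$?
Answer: $\frac{174}{5} \approx 34.8$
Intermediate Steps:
$c{\left(m \right)} = - 2 m$
$N{\left(a,r \right)} = 6$
$u{\left(R,w \right)} = - \frac{8}{5}$ ($u{\left(R,w \right)} = \frac{1}{5} \left(-8\right) = - \frac{8}{5}$)
$K = \frac{24}{5}$ ($K = 2 \left(- \frac{8}{5} + \left(-30 + 34\right)\right) = 2 \left(- \frac{8}{5} + 4\right) = 2 \cdot \frac{12}{5} = \frac{24}{5} \approx 4.8$)
$N{\left(-10,c{\left(-4 \right)} \right)} + K j{\left(-11 \right)} = 6 + \frac{24}{5} \cdot 6 = 6 + \frac{144}{5} = \frac{174}{5}$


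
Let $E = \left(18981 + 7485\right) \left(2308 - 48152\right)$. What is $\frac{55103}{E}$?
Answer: $- \frac{55103}{1213307304} \approx -4.5416 \cdot 10^{-5}$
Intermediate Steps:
$E = -1213307304$ ($E = 26466 \left(-45844\right) = -1213307304$)
$\frac{55103}{E} = \frac{55103}{-1213307304} = 55103 \left(- \frac{1}{1213307304}\right) = - \frac{55103}{1213307304}$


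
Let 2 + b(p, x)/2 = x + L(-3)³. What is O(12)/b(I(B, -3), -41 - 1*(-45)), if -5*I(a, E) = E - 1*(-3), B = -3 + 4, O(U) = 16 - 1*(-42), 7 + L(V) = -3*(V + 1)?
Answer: 29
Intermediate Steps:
L(V) = -10 - 3*V (L(V) = -7 - 3*(V + 1) = -7 - 3*(1 + V) = -7 + (-3 - 3*V) = -10 - 3*V)
O(U) = 58 (O(U) = 16 + 42 = 58)
B = 1
I(a, E) = -⅗ - E/5 (I(a, E) = -(E - 1*(-3))/5 = -(E + 3)/5 = -(3 + E)/5 = -⅗ - E/5)
b(p, x) = -6 + 2*x (b(p, x) = -4 + 2*(x + (-10 - 3*(-3))³) = -4 + 2*(x + (-10 + 9)³) = -4 + 2*(x + (-1)³) = -4 + 2*(x - 1) = -4 + 2*(-1 + x) = -4 + (-2 + 2*x) = -6 + 2*x)
O(12)/b(I(B, -3), -41 - 1*(-45)) = 58/(-6 + 2*(-41 - 1*(-45))) = 58/(-6 + 2*(-41 + 45)) = 58/(-6 + 2*4) = 58/(-6 + 8) = 58/2 = 58*(½) = 29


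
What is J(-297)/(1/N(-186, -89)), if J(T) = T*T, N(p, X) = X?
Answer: -7850601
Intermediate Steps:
J(T) = T**2
J(-297)/(1/N(-186, -89)) = (-297)**2/(1/(-89)) = 88209/(-1/89) = 88209*(-89) = -7850601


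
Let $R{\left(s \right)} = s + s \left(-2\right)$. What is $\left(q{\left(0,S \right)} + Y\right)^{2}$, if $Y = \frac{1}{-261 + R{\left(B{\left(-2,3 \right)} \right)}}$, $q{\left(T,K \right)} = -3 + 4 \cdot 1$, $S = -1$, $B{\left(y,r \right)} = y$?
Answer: $\frac{66564}{67081} \approx 0.99229$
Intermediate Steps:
$R{\left(s \right)} = - s$ ($R{\left(s \right)} = s - 2 s = - s$)
$q{\left(T,K \right)} = 1$ ($q{\left(T,K \right)} = -3 + 4 = 1$)
$Y = - \frac{1}{259}$ ($Y = \frac{1}{-261 - -2} = \frac{1}{-261 + 2} = \frac{1}{-259} = - \frac{1}{259} \approx -0.003861$)
$\left(q{\left(0,S \right)} + Y\right)^{2} = \left(1 - \frac{1}{259}\right)^{2} = \left(\frac{258}{259}\right)^{2} = \frac{66564}{67081}$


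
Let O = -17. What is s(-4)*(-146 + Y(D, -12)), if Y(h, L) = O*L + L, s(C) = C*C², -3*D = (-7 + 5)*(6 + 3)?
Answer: -2944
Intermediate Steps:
D = 6 (D = -(-7 + 5)*(6 + 3)/3 = -(-2)*9/3 = -⅓*(-18) = 6)
s(C) = C³
Y(h, L) = -16*L (Y(h, L) = -17*L + L = -16*L)
s(-4)*(-146 + Y(D, -12)) = (-4)³*(-146 - 16*(-12)) = -64*(-146 + 192) = -64*46 = -2944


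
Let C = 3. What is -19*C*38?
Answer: -2166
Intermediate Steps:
-19*C*38 = -19*3*38 = -57*38 = -2166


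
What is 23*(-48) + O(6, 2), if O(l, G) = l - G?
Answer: -1100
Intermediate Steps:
23*(-48) + O(6, 2) = 23*(-48) + (6 - 1*2) = -1104 + (6 - 2) = -1104 + 4 = -1100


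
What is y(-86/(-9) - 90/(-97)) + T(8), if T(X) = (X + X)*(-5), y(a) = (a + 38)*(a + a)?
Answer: 713764784/762129 ≈ 936.54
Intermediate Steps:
y(a) = 2*a*(38 + a) (y(a) = (38 + a)*(2*a) = 2*a*(38 + a))
T(X) = -10*X (T(X) = (2*X)*(-5) = -10*X)
y(-86/(-9) - 90/(-97)) + T(8) = 2*(-86/(-9) - 90/(-97))*(38 + (-86/(-9) - 90/(-97))) - 10*8 = 2*(-86*(-⅑) - 90*(-1/97))*(38 + (-86*(-⅑) - 90*(-1/97))) - 80 = 2*(86/9 + 90/97)*(38 + (86/9 + 90/97)) - 80 = 2*(9152/873)*(38 + 9152/873) - 80 = 2*(9152/873)*(42326/873) - 80 = 774735104/762129 - 80 = 713764784/762129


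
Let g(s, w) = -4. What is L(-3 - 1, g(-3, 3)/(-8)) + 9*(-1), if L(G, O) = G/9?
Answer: -85/9 ≈ -9.4444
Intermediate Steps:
L(G, O) = G/9 (L(G, O) = G*(⅑) = G/9)
L(-3 - 1, g(-3, 3)/(-8)) + 9*(-1) = (-3 - 1)/9 + 9*(-1) = (⅑)*(-4) - 9 = -4/9 - 9 = -85/9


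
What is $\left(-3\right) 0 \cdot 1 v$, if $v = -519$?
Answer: $0$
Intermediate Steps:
$\left(-3\right) 0 \cdot 1 v = \left(-3\right) 0 \cdot 1 \left(-519\right) = 0 \cdot 1 \left(-519\right) = 0 \left(-519\right) = 0$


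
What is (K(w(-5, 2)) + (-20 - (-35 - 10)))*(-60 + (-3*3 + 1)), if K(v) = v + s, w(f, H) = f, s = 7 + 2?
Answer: -1972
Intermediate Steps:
s = 9
K(v) = 9 + v (K(v) = v + 9 = 9 + v)
(K(w(-5, 2)) + (-20 - (-35 - 10)))*(-60 + (-3*3 + 1)) = ((9 - 5) + (-20 - (-35 - 10)))*(-60 + (-3*3 + 1)) = (4 + (-20 - 1*(-45)))*(-60 + (-9 + 1)) = (4 + (-20 + 45))*(-60 - 8) = (4 + 25)*(-68) = 29*(-68) = -1972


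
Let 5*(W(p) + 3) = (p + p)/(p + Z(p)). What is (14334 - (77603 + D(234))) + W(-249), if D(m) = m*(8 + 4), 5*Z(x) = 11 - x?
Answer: -65088302/985 ≈ -66080.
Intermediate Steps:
Z(x) = 11/5 - x/5 (Z(x) = (11 - x)/5 = 11/5 - x/5)
W(p) = -3 + 2*p/(5*(11/5 + 4*p/5)) (W(p) = -3 + ((p + p)/(p + (11/5 - p/5)))/5 = -3 + ((2*p)/(11/5 + 4*p/5))/5 = -3 + (2*p/(11/5 + 4*p/5))/5 = -3 + 2*p/(5*(11/5 + 4*p/5)))
D(m) = 12*m (D(m) = m*12 = 12*m)
(14334 - (77603 + D(234))) + W(-249) = (14334 - (77603 + 12*234)) + (-33 - 10*(-249))/(11 + 4*(-249)) = (14334 - (77603 + 2808)) + (-33 + 2490)/(11 - 996) = (14334 - 1*80411) + 2457/(-985) = (14334 - 80411) - 1/985*2457 = -66077 - 2457/985 = -65088302/985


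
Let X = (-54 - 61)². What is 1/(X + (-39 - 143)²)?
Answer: 1/46349 ≈ 2.1575e-5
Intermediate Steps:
X = 13225 (X = (-115)² = 13225)
1/(X + (-39 - 143)²) = 1/(13225 + (-39 - 143)²) = 1/(13225 + (-182)²) = 1/(13225 + 33124) = 1/46349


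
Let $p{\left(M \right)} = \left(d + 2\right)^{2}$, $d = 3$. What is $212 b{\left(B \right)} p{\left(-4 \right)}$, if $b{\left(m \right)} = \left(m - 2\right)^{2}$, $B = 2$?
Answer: $0$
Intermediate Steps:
$b{\left(m \right)} = \left(-2 + m\right)^{2}$
$p{\left(M \right)} = 25$ ($p{\left(M \right)} = \left(3 + 2\right)^{2} = 5^{2} = 25$)
$212 b{\left(B \right)} p{\left(-4 \right)} = 212 \left(-2 + 2\right)^{2} \cdot 25 = 212 \cdot 0^{2} \cdot 25 = 212 \cdot 0 \cdot 25 = 0 \cdot 25 = 0$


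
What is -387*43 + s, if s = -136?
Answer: -16777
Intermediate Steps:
-387*43 + s = -387*43 - 136 = -16641 - 136 = -16777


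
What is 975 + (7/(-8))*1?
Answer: 7793/8 ≈ 974.13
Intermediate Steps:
975 + (7/(-8))*1 = 975 - ⅛*7*1 = 975 - 7/8*1 = 975 - 7/8 = 7793/8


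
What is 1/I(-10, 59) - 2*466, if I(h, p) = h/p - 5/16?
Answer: -425004/455 ≈ -934.07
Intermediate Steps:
I(h, p) = -5/16 + h/p (I(h, p) = h/p - 5*1/16 = h/p - 5/16 = -5/16 + h/p)
1/I(-10, 59) - 2*466 = 1/(-5/16 - 10/59) - 2*466 = 1/(-5/16 - 10*1/59) - 932 = 1/(-5/16 - 10/59) - 932 = 1/(-455/944) - 932 = -944/455 - 932 = -425004/455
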